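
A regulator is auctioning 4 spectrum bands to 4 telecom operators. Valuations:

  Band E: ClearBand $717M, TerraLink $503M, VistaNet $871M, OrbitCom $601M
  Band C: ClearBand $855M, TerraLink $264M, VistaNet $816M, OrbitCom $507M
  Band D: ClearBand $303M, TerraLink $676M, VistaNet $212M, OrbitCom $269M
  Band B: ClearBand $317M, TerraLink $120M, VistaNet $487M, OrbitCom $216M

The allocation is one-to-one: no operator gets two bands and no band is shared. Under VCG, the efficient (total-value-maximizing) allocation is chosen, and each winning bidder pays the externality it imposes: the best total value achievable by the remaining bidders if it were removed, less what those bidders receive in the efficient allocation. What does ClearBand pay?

ClearBand pays $329M.

Efficient allocation: ClearBand→Band C ($855M), TerraLink→Band D ($676M), VistaNet→Band B ($487M), OrbitCom→Band E ($601M); total welfare W = $2619M.
ClearBand receives Band C at value $855M, so the others get W − 855 = $1764M.
Without ClearBand: best allocation of the remaining 3 bidders over all 4 bands is TerraLink→Band D ($676M), VistaNet→Band C ($816M), OrbitCom→Band E ($601M), total $2093M.
VCG payment = (others' best without ClearBand) − (others' welfare with ClearBand) = 2093 − 1764 = $329M.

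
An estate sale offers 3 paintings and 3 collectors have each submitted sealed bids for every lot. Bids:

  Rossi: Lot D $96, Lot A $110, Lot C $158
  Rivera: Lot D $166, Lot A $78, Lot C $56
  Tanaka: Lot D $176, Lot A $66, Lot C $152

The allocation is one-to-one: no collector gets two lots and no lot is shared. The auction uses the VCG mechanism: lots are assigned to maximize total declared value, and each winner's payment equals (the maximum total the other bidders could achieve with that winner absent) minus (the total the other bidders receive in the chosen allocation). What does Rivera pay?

Efficient allocation: Rossi→Lot A ($110), Rivera→Lot D ($166), Tanaka→Lot C ($152); total welfare W = $428.
Rivera receives Lot D at value $166, so the others get W − 166 = $262.
Without Rivera: best allocation of the remaining 2 bidders over all 3 lots is Rossi→Lot C ($158), Tanaka→Lot D ($176), total $334.
VCG payment = (others' best without Rivera) − (others' welfare with Rivera) = 334 − 262 = $72.

Rivera pays $72.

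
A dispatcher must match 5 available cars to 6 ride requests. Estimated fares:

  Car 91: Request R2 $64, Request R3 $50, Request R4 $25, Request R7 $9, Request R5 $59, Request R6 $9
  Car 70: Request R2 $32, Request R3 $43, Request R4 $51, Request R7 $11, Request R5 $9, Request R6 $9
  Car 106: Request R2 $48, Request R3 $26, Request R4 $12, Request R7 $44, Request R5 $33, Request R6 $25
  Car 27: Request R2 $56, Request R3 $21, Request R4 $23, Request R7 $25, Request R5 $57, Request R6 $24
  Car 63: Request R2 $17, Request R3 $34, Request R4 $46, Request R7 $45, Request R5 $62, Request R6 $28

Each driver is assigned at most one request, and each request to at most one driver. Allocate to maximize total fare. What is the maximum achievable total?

Maximum total: $263

This is the linear assignment problem.
Optimal: Car 91→Request R3 ($50), Car 70→Request R4 ($51), Car 106→Request R7 ($44), Car 27→Request R2 ($56), Car 63→Request R5 ($62) — total 50+51+44+56+62 = $263.
Next-best assignment: Car 91→Request R2, Car 70→Request R3, Car 106→Request R7, Car 27→Request R5, Car 63→Request R4 = $254.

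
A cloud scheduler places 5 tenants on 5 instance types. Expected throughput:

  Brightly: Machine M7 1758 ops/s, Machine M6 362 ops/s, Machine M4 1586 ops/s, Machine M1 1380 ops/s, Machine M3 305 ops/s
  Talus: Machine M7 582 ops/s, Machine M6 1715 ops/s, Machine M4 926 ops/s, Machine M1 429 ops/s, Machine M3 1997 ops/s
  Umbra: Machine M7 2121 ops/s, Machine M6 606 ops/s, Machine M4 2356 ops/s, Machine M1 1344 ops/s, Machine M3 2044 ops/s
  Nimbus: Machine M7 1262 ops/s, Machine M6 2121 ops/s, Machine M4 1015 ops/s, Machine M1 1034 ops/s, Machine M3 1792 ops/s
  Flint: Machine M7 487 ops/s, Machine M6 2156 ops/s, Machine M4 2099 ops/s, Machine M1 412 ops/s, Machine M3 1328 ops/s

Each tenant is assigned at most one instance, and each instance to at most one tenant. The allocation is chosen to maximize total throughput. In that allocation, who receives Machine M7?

This is the linear assignment problem.
Optimal: Brightly→Machine M1 (1380 ops/s), Talus→Machine M3 (1997 ops/s), Umbra→Machine M7 (2121 ops/s), Nimbus→Machine M6 (2121 ops/s), Flint→Machine M4 (2099 ops/s) — total 1380+1997+2121+2121+2099 = 9718 ops/s.
Column-greedy (each instance in turn goes to its best remaining tenant) gives 8894 ops/s, worse by 824.
Swapping Umbra↔Brightly (Umbra→Machine M1 1344 ops/s, Brightly→Machine M7 1758 ops/s) loses 399.
Checked against all permutations: 9718 ops/s is optimal.
Umbra's own top instance is Machine M4 (2356 ops/s), but forcing Umbra→Machine M4 and reassigning the rest optimally gives only 9301 ops/s — worse by 417.

Umbra receives Machine M7.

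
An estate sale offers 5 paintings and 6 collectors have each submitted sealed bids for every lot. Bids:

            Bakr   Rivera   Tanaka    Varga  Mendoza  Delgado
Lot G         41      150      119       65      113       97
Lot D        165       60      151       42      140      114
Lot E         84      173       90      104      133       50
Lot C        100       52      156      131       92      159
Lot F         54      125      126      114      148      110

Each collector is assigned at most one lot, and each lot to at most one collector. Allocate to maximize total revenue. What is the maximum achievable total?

Max total: $764

Optimal: Tanaka→Lot G ($119), Bakr→Lot D ($165), Rivera→Lot E ($173), Delgado→Lot C ($159), Mendoza→Lot F ($148) — total 119+165+173+159+148 = $764.
Column-greedy (each lot in turn goes to its best remaining collector) gives $733, worse by 31.
Swapping Rivera↔Tanaka (Rivera→Lot G $150, Tanaka→Lot E $90) loses 52.
Checked against all permutations: $764 is optimal.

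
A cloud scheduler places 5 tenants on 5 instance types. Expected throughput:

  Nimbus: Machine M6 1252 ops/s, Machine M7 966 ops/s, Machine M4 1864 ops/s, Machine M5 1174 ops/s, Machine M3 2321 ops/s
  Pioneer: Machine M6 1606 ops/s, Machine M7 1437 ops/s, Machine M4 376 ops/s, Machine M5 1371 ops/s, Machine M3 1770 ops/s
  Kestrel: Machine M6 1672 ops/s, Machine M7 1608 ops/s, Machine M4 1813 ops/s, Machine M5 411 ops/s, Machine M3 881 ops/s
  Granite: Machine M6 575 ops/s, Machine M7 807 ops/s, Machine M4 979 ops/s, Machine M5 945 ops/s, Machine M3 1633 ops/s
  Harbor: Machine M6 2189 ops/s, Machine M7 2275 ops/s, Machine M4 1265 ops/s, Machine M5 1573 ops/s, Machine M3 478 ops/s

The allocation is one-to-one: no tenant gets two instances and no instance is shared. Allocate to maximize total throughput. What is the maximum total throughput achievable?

This is the linear assignment problem.
Optimal: Nimbus→Machine M3 (2321 ops/s), Pioneer→Machine M6 (1606 ops/s), Kestrel→Machine M4 (1813 ops/s), Granite→Machine M5 (945 ops/s), Harbor→Machine M7 (2275 ops/s) — total 2321+1606+1813+945+2275 = 8960 ops/s.
Column-greedy (each instance in turn goes to its best remaining tenant) gives 8665 ops/s, worse by 295.
Next-best assignment: Nimbus→Machine M4, Pioneer→Machine M5, Kestrel→Machine M6, Granite→Machine M3, Harbor→Machine M7 = 8815 ops/s.
Every other assignment is strictly worse.

Max total: 8960 ops/s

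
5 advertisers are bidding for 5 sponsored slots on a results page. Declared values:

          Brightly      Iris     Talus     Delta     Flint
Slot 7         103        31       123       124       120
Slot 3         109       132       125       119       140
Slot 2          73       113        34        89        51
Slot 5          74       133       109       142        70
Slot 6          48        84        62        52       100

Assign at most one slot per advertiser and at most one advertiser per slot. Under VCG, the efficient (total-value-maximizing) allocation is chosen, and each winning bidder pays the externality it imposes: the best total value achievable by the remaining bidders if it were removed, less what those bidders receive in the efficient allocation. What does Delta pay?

Efficient allocation: Brightly→Slot 3 ($109), Iris→Slot 2 ($113), Talus→Slot 7 ($123), Delta→Slot 5 ($142), Flint→Slot 6 ($100); total welfare W = $587.
Delta receives Slot 5 at value $142, so the others get W − 142 = $445.
Without Delta: best allocation of the remaining 4 bidders over all 5 slots is Brightly→Slot 2 ($73), Iris→Slot 5 ($133), Talus→Slot 7 ($123), Flint→Slot 3 ($140), total $469.
VCG payment = (others' best without Delta) − (others' welfare with Delta) = 469 − 445 = $24.

Delta pays $24.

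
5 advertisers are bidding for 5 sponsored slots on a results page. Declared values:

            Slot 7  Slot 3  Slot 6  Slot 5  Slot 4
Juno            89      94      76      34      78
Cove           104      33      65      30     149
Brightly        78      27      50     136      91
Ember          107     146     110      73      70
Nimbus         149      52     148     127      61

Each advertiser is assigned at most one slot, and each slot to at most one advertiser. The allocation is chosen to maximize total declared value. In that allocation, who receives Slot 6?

Nimbus receives Slot 6.

This is the linear assignment problem.
Optimal: Juno→Slot 7 ($89), Cove→Slot 4 ($149), Brightly→Slot 5 ($136), Ember→Slot 3 ($146), Nimbus→Slot 6 ($148) — total 89+149+136+146+148 = $668.
Row-greedy (each advertiser in turn takes its best remaining slot) gives $638, worse by 30.
Next-best assignment: Juno→Slot 6, Cove→Slot 4, Brightly→Slot 5, Ember→Slot 3, Nimbus→Slot 7 = $656.
Swapping Juno↔Nimbus (Juno→Slot 6 $76, Nimbus→Slot 7 $149) loses 12.
Nimbus's own top slot is Slot 7 ($149), but forcing Nimbus→Slot 7 and reassigning the rest optimally gives only $656 — worse by 12.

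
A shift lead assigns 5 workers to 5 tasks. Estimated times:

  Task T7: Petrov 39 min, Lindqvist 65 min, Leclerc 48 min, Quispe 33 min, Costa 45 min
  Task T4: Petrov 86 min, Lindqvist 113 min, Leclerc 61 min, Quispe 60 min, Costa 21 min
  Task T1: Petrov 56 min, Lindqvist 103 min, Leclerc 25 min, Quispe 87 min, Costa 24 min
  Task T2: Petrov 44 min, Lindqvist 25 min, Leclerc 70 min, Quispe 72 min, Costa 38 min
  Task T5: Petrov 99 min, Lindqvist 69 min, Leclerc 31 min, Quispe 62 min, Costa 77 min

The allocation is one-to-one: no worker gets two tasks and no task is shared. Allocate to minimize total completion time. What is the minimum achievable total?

Minimum total: 166 min

This is a one-to-one assignment (minimum-cost bipartite matching).
Optimal: Petrov→Task T1 (56 min), Lindqvist→Task T2 (25 min), Leclerc→Task T5 (31 min), Quispe→Task T7 (33 min), Costa→Task T4 (21 min) — total 56+25+31+33+21 = 166 min.
Row-greedy (each worker in turn takes its cheapest remaining task) gives 226 min, worse by 60.
Next-best assignment: Petrov→Task T7, Lindqvist→Task T2, Leclerc→Task T1, Quispe→Task T5, Costa→Task T4 = 172 min.
Every other assignment is strictly worse.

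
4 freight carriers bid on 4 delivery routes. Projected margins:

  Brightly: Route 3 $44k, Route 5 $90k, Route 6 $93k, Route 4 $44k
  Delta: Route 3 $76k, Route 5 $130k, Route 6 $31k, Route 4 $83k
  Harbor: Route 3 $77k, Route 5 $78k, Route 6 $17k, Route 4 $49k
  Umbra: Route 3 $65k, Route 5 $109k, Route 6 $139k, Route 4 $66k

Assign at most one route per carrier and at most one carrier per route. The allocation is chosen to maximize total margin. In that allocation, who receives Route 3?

Harbor receives Route 3.

This is the linear assignment problem.
Optimal: Brightly→Route 4 ($44k), Delta→Route 5 ($130k), Harbor→Route 3 ($77k), Umbra→Route 6 ($139k) — total 44+130+77+139 = $390k.
Row-greedy (each carrier in turn takes its best remaining route) gives $366k, worse by 24.
Next-best assignment: Brightly→Route 5, Delta→Route 4, Harbor→Route 3, Umbra→Route 6 = $389k.
No other one-to-one assignment exceeds $390k.
Harbor's own top route is Route 5 ($78k), but forcing Harbor→Route 5 and reassigning the rest optimally gives only $344k — worse by 46.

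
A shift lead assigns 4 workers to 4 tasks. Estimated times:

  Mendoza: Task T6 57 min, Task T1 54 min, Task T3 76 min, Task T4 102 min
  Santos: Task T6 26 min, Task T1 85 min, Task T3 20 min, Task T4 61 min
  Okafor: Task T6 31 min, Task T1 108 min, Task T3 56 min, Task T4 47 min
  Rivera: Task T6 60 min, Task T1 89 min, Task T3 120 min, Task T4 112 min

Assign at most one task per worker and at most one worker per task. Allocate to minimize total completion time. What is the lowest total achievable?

This is the linear assignment problem.
Optimal: Mendoza→Task T1 (54 min), Santos→Task T3 (20 min), Okafor→Task T4 (47 min), Rivera→Task T6 (60 min) — total 54+20+47+60 = 181 min.
Column-greedy (each task in turn goes to its cheapest remaining worker) gives 248 min, worse by 67.

Minimum total: 181 min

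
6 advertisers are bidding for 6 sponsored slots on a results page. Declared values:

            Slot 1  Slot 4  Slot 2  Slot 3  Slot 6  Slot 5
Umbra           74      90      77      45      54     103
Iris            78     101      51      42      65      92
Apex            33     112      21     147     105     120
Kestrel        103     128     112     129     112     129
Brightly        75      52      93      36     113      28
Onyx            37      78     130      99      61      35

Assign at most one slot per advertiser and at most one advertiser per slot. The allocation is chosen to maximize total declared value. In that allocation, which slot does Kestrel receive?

This is the linear assignment problem.
Optimal: Umbra→Slot 5 ($103), Iris→Slot 1 ($78), Apex→Slot 3 ($147), Kestrel→Slot 4 ($128), Brightly→Slot 6 ($113), Onyx→Slot 2 ($130) — total 103+78+147+128+113+130 = $699.
Max-entry greedy (repeatedly take the single best remaining cell) gives $694, worse by 5.
Next-best assignment: Umbra→Slot 5, Iris→Slot 4, Apex→Slot 3, Kestrel→Slot 1, Brightly→Slot 6, Onyx→Slot 2 = $697.
Swapping Kestrel↔Brightly (Kestrel→Slot 6 $112, Brightly→Slot 4 $52) loses 77.
Checked against all permutations: $699 is optimal.
Kestrel's own top slot is Slot 3 ($129), but forcing Kestrel→Slot 3 and reassigning the rest optimally gives only $667 — worse by 32.

Kestrel receives Slot 4.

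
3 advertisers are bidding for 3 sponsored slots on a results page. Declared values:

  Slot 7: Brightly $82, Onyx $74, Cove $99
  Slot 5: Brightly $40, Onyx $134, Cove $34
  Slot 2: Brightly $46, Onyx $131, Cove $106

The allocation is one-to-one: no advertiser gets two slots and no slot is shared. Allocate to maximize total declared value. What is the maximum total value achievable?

Max total: $322

Optimal: Brightly→Slot 7 ($82), Onyx→Slot 5 ($134), Cove→Slot 2 ($106) — total 82+134+106 = $322.
Column-greedy (each slot in turn goes to its best remaining advertiser) gives $279, worse by 43.
Next-best assignment: Brightly→Slot 2, Onyx→Slot 5, Cove→Slot 7 = $279.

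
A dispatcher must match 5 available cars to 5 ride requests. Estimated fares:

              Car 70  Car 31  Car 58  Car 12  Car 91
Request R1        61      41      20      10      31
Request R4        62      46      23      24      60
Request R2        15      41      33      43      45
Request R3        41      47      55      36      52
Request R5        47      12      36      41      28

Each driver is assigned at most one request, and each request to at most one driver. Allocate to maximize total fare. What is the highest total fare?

Maximum total: $258

Optimal: Car 70→Request R1 ($61), Car 31→Request R2 ($41), Car 58→Request R3 ($55), Car 12→Request R5 ($41), Car 91→Request R4 ($60) — total 61+41+55+41+60 = $258.
Max-entry greedy (repeatedly take the single best remaining cell) gives $244, worse by 14.
Next-best assignment: Car 70→Request R1, Car 31→Request R4, Car 58→Request R3, Car 12→Request R5, Car 91→Request R2 = $248.
Swapping Car 31↔Car 12 (Car 31→Request R5 $12, Car 12→Request R2 $43) loses 27.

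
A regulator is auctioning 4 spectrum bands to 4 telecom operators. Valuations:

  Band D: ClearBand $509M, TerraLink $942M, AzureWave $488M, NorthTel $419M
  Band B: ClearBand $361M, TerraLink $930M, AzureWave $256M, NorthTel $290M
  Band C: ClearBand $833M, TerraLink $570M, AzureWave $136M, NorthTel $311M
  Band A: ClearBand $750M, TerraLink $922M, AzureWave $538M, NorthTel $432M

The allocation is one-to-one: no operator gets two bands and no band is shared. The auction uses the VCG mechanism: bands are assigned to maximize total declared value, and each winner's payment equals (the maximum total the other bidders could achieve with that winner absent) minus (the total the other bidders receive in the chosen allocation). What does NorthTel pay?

Efficient allocation: ClearBand→Band C ($833M), TerraLink→Band B ($930M), AzureWave→Band A ($538M), NorthTel→Band D ($419M); total welfare W = $2720M.
NorthTel receives Band D at value $419M, so the others get W − 419 = $2301M.
Without NorthTel: best allocation of the remaining 3 bidders over all 4 bands is ClearBand→Band C ($833M), TerraLink→Band D ($942M), AzureWave→Band A ($538M), total $2313M.
VCG payment = (others' best without NorthTel) − (others' welfare with NorthTel) = 2313 − 2301 = $12M.

NorthTel pays $12M.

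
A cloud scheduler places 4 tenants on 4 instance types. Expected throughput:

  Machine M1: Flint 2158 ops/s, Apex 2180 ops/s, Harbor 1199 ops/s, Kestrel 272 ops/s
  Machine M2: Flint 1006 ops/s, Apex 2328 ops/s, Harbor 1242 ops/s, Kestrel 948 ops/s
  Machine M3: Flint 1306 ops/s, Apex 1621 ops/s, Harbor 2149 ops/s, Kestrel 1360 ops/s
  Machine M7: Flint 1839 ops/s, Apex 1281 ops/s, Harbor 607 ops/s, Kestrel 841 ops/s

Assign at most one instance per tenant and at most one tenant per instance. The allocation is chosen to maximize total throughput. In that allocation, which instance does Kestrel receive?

Kestrel receives Machine M7.

This is a one-to-one assignment (maximum-weight bipartite matching).
Optimal: Flint→Machine M1 (2158 ops/s), Apex→Machine M2 (2328 ops/s), Harbor→Machine M3 (2149 ops/s), Kestrel→Machine M7 (841 ops/s) — total 2158+2328+2149+841 = 7476 ops/s.
Column-greedy (each instance in turn goes to its best remaining tenant) gives 6621 ops/s, worse by 855.
No other one-to-one assignment exceeds 7476 ops/s.
Kestrel's own top instance is Machine M3 (1360 ops/s), but forcing Kestrel→Machine M3 and reassigning the rest optimally gives only 6726 ops/s — worse by 750.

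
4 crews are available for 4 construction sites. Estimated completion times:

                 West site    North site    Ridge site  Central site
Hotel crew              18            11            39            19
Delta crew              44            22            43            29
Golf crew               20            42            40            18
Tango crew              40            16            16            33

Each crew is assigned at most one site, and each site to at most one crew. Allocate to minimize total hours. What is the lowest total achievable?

Minimum total: 74 hours

Optimal: Hotel crew→West site (18 hours), Delta crew→North site (22 hours), Golf crew→Central site (18 hours), Tango crew→Ridge site (16 hours) — total 18+22+18+16 = 74 hours.
Row-greedy (each crew in turn takes its cheapest remaining site) gives 76 hours, worse by 2.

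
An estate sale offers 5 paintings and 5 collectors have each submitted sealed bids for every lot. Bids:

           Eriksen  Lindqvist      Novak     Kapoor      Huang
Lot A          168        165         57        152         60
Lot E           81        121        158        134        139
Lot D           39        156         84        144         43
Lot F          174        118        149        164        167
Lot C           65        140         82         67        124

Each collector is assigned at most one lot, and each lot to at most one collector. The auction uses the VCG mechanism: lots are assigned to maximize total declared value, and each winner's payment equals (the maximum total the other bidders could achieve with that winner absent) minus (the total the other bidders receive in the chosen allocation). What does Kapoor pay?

Efficient allocation: Eriksen→Lot A ($168), Lindqvist→Lot C ($140), Novak→Lot E ($158), Kapoor→Lot D ($144), Huang→Lot F ($167); total welfare W = $777.
Kapoor receives Lot D at value $144, so the others get W − 144 = $633.
Without Kapoor: best allocation of the remaining 4 bidders over all 5 lots is Eriksen→Lot A ($168), Lindqvist→Lot D ($156), Novak→Lot E ($158), Huang→Lot F ($167), total $649.
VCG payment = (others' best without Kapoor) − (others' welfare with Kapoor) = 649 − 633 = $16.

Kapoor pays $16.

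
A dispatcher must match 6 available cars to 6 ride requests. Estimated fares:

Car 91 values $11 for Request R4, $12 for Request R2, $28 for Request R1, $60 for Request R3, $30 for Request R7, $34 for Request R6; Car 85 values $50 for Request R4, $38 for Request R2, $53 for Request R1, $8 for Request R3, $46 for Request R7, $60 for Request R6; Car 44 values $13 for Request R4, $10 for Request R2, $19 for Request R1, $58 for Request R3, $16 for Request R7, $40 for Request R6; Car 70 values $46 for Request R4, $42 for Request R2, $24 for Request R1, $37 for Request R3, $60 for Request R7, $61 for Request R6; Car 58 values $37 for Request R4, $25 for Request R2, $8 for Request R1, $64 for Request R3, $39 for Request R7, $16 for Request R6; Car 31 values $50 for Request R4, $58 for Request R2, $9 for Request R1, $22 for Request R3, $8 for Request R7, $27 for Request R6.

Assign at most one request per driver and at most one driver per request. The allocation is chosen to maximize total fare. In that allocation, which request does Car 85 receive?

This is the linear assignment problem.
Optimal: Car 91→Request R3 ($60), Car 85→Request R1 ($53), Car 44→Request R6 ($40), Car 70→Request R7 ($60), Car 58→Request R4 ($37), Car 31→Request R2 ($58) — total 60+53+40+60+37+58 = $308.
Max-entry greedy (repeatedly take the single best remaining cell) gives $279, worse by 29.
Next-best assignment: Car 91→Request R1, Car 85→Request R6, Car 44→Request R3, Car 70→Request R7, Car 58→Request R4, Car 31→Request R2 = $301.
Swapping Car 70↔Car 91 (Car 70→Request R3 $37, Car 91→Request R7 $30) loses 53.
Car 85's own top request is Request R6 ($60), but forcing Car 85→Request R6 and reassigning the rest optimally gives only $301 — worse by 7.

Car 85 receives Request R1.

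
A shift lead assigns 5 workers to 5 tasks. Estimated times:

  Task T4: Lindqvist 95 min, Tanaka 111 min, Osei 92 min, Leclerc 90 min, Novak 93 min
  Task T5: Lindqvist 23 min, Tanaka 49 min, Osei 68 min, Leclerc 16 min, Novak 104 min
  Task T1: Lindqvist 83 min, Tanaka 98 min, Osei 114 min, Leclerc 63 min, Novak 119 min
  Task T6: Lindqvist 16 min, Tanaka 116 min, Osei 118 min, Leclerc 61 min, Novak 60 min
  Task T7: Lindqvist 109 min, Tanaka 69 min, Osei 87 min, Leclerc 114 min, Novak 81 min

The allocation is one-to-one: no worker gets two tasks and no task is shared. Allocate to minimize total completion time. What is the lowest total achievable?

Minimum total: 301 min

Optimal: Lindqvist→Task T6 (16 min), Tanaka→Task T5 (49 min), Osei→Task T4 (92 min), Leclerc→Task T1 (63 min), Novak→Task T7 (81 min) — total 16+49+92+63+81 = 301 min.
Min-entry greedy (repeatedly take the single cheapest remaining cell) gives 312 min, worse by 11.
Swapping Novak↔Osei (Novak→Task T4 93 min, Osei→Task T7 87 min) adds 7.
Checked against all permutations: 301 min is optimal.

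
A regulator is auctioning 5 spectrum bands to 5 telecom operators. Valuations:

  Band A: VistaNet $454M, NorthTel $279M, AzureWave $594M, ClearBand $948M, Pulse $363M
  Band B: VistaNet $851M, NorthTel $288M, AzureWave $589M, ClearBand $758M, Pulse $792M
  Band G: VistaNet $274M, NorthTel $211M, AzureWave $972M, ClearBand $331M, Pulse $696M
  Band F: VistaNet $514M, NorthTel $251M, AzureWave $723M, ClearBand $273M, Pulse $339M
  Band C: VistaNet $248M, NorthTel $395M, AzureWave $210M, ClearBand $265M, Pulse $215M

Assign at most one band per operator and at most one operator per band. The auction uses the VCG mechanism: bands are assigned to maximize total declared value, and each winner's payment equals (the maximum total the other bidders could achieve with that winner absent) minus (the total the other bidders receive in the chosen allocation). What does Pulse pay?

Efficient allocation: VistaNet→Band F ($514M), NorthTel→Band C ($395M), AzureWave→Band G ($972M), ClearBand→Band A ($948M), Pulse→Band B ($792M); total welfare W = $3621M.
Pulse receives Band B at value $792M, so the others get W − 792 = $2829M.
Without Pulse: best allocation of the remaining 4 bidders over all 5 bands is VistaNet→Band B ($851M), NorthTel→Band C ($395M), AzureWave→Band G ($972M), ClearBand→Band A ($948M), total $3166M.
VCG payment = (others' best without Pulse) − (others' welfare with Pulse) = 3166 − 2829 = $337M.

Pulse pays $337M.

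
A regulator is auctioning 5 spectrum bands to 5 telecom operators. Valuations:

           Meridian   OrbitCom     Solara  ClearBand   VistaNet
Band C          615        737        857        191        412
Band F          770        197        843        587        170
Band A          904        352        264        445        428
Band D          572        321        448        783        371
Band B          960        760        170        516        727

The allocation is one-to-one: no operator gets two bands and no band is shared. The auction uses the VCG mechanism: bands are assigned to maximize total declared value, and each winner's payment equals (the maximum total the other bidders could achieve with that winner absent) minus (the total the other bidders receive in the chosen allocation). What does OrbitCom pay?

Efficient allocation: Meridian→Band A ($904M), OrbitCom→Band C ($737M), Solara→Band F ($843M), ClearBand→Band D ($783M), VistaNet→Band B ($727M); total welfare W = $3994M.
OrbitCom receives Band C at value $737M, so the others get W − 737 = $3257M.
Without OrbitCom: best allocation of the remaining 4 bidders over all 5 bands is Meridian→Band A ($904M), Solara→Band C ($857M), ClearBand→Band D ($783M), VistaNet→Band B ($727M), total $3271M.
VCG payment = (others' best without OrbitCom) − (others' welfare with OrbitCom) = 3271 − 3257 = $14M.

OrbitCom pays $14M.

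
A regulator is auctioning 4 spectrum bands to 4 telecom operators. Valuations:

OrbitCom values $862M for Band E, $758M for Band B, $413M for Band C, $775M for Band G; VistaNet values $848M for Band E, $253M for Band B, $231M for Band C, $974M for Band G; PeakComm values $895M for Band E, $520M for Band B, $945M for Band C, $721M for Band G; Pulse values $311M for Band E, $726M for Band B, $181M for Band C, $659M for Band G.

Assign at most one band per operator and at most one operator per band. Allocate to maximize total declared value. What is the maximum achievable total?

Max total: $3507M

Optimal: OrbitCom→Band E ($862M), VistaNet→Band G ($974M), PeakComm→Band C ($945M), Pulse→Band B ($726M) — total 862+974+945+726 = $3507M.
Column-greedy (each band in turn goes to its best remaining operator) gives $2543M, worse by 964.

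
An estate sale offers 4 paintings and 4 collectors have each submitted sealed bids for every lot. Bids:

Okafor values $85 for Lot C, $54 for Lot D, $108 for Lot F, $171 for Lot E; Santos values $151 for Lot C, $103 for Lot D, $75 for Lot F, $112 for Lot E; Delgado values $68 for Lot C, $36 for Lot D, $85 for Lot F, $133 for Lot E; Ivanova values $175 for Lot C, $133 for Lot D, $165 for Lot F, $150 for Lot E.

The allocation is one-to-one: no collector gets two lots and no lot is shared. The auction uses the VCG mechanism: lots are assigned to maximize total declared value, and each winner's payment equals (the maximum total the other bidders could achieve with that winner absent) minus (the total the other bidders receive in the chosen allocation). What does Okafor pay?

Okafor pays $80.

Efficient allocation: Okafor→Lot E ($171), Santos→Lot C ($151), Delgado→Lot F ($85), Ivanova→Lot D ($133); total welfare W = $540.
Okafor receives Lot E at value $171, so the others get W − 171 = $369.
Without Okafor: best allocation of the remaining 3 bidders over all 4 lots is Santos→Lot C ($151), Delgado→Lot E ($133), Ivanova→Lot F ($165), total $449.
VCG payment = (others' best without Okafor) − (others' welfare with Okafor) = 449 − 369 = $80.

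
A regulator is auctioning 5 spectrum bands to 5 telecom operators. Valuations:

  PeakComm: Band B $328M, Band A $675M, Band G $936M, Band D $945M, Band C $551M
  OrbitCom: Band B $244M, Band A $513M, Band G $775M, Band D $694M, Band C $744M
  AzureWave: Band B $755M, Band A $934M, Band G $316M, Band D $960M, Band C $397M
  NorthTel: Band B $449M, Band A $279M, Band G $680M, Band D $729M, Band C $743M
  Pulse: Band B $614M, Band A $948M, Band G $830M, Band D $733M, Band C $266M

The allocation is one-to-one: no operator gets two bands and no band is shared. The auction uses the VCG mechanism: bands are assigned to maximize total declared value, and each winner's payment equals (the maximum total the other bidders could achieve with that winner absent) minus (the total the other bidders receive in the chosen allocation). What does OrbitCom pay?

Efficient allocation: PeakComm→Band D ($945M), OrbitCom→Band G ($775M), AzureWave→Band B ($755M), NorthTel→Band C ($743M), Pulse→Band A ($948M); total welfare W = $4166M.
OrbitCom receives Band G at value $775M, so the others get W − 775 = $3391M.
Without OrbitCom: best allocation of the remaining 4 bidders over all 5 bands is PeakComm→Band G ($936M), AzureWave→Band D ($960M), NorthTel→Band C ($743M), Pulse→Band A ($948M), total $3587M.
VCG payment = (others' best without OrbitCom) − (others' welfare with OrbitCom) = 3587 − 3391 = $196M.

OrbitCom pays $196M.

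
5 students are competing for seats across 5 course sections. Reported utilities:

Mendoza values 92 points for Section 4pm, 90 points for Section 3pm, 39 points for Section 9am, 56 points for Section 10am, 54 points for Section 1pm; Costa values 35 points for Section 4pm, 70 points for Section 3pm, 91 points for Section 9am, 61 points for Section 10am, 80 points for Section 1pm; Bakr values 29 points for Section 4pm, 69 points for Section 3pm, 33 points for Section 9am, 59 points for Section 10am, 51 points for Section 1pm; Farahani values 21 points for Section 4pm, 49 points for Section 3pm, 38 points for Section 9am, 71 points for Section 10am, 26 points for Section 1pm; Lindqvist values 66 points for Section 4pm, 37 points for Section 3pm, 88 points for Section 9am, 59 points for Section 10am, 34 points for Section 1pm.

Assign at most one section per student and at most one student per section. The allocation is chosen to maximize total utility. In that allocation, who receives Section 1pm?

Costa receives Section 1pm.

Optimal: Mendoza→Section 4pm (92 points), Costa→Section 1pm (80 points), Bakr→Section 3pm (69 points), Farahani→Section 10am (71 points), Lindqvist→Section 9am (88 points) — total 92+80+69+71+88 = 400 points.
Max-entry greedy (repeatedly take the single best remaining cell) gives 357 points, worse by 43.
Next-best assignment: Mendoza→Section 4pm, Costa→Section 3pm, Bakr→Section 1pm, Farahani→Section 10am, Lindqvist→Section 9am = 372 points.
Checked against all permutations: 400 points is optimal.
Costa's own top section is Section 9am (91 points), but forcing Costa→Section 9am and reassigning the rest optimally gives only 369 points — worse by 31.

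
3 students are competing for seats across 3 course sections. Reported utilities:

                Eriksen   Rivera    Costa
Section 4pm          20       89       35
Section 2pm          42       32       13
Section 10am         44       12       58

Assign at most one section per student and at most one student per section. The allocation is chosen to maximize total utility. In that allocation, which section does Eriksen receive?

Optimal: Eriksen→Section 2pm (42 points), Rivera→Section 4pm (89 points), Costa→Section 10am (58 points) — total 42+89+58 = 189 points.
Next-best assignment: Eriksen→Section 10am, Rivera→Section 4pm, Costa→Section 2pm = 146 points.
Eriksen's own top section is Section 10am (44 points), but forcing Eriksen→Section 10am and reassigning the rest optimally gives only 146 points — worse by 43.

Eriksen receives Section 2pm.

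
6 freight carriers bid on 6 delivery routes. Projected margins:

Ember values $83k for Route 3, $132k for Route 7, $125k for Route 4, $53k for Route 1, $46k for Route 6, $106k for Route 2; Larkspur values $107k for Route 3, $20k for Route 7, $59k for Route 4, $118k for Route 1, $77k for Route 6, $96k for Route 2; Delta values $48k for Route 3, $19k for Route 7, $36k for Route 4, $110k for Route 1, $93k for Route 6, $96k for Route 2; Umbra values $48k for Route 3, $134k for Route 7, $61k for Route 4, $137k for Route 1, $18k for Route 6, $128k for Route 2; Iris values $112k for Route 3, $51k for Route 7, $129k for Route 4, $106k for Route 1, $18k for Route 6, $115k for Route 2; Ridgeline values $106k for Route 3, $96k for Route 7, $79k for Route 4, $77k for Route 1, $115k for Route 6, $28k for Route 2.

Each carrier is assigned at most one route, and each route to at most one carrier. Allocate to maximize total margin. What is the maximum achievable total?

This is the linear assignment problem.
Optimal: Ember→Route 7 ($132k), Larkspur→Route 3 ($107k), Delta→Route 1 ($110k), Umbra→Route 2 ($128k), Iris→Route 4 ($129k), Ridgeline→Route 6 ($115k) — total 132+107+110+128+129+115 = $721k.
Row-greedy (each carrier in turn takes its best remaining route) gives $634k, worse by 87.
Next-best assignment: Ember→Route 7, Larkspur→Route 3, Delta→Route 2, Umbra→Route 1, Iris→Route 4, Ridgeline→Route 6 = $716k.
Swapping Delta↔Iris (Delta→Route 4 $36k, Iris→Route 1 $106k) loses 97.
No other one-to-one assignment exceeds $721k.

Maximum total: $721k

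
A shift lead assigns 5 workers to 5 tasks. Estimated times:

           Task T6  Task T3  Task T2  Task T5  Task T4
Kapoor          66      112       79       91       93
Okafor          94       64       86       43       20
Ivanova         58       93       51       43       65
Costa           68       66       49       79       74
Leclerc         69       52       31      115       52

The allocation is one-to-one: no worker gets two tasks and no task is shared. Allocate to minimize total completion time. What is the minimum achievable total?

Treat this as an assignment problem: match each worker to one task.
Optimal: Kapoor→Task T6 (66 min), Okafor→Task T4 (20 min), Ivanova→Task T5 (43 min), Costa→Task T3 (66 min), Leclerc→Task T2 (31 min) — total 66+20+43+66+31 = 226 min.
Column-greedy (each task in turn goes to its cheapest remaining worker) gives 295 min, worse by 69.
Next-best assignment: Kapoor→Task T6, Okafor→Task T4, Ivanova→Task T5, Costa→Task T2, Leclerc→Task T3 = 230 min.
Swapping Costa↔Kapoor (Costa→Task T6 68 min, Kapoor→Task T3 112 min) adds 48.
Checked against all permutations: 226 min is optimal.

Minimum total: 226 min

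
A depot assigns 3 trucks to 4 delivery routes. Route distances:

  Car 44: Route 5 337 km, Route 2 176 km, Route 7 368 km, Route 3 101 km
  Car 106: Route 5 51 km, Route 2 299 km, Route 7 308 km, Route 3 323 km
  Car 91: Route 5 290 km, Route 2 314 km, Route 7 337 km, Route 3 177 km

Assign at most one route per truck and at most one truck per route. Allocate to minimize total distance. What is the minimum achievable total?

Optimal: Car 44→Route 2 (176 km), Car 106→Route 5 (51 km), Car 91→Route 3 (177 km) — total 176+51+177 = 404 km.
Column-greedy (each route in turn goes to its cheapest remaining truck) gives 564 km, worse by 160.
Next-best assignment: Car 44→Route 3, Car 106→Route 5, Car 91→Route 2 = 466 km.
Every other assignment is strictly worse.

Minimum total: 404 km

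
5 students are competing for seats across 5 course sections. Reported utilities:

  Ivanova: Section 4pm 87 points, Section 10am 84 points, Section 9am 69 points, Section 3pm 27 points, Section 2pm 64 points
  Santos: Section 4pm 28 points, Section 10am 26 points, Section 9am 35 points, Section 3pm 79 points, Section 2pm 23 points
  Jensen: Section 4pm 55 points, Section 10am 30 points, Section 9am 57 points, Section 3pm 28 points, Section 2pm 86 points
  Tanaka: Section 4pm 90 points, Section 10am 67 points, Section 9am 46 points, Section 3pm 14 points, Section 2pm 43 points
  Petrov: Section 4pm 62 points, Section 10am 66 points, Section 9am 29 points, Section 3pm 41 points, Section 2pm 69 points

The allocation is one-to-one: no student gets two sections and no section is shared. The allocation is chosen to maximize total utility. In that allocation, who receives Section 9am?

Ivanova receives Section 9am.

This is a one-to-one assignment (maximum-weight bipartite matching).
Optimal: Ivanova→Section 9am (69 points), Santos→Section 3pm (79 points), Jensen→Section 2pm (86 points), Tanaka→Section 4pm (90 points), Petrov→Section 10am (66 points) — total 69+79+86+90+66 = 390 points.
Max-entry greedy (repeatedly take the single best remaining cell) gives 368 points, worse by 22.
Next-best assignment: Ivanova→Section 10am, Santos→Section 3pm, Jensen→Section 9am, Tanaka→Section 4pm, Petrov→Section 2pm = 379 points.
Every other assignment is strictly worse.
Ivanova's own top section is Section 4pm (87 points), but forcing Ivanova→Section 4pm and reassigning the rest optimally gives only 364 points — worse by 26.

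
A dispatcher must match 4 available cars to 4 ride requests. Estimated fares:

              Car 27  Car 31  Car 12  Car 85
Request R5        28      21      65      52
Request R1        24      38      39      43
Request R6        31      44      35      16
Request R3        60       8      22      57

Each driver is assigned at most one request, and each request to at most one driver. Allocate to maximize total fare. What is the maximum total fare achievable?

Optimal: Car 27→Request R3 ($60), Car 31→Request R6 ($44), Car 12→Request R5 ($65), Car 85→Request R1 ($43) — total 60+44+65+43 = $212.
Next-best assignment: Car 27→Request R3, Car 31→Request R6, Car 12→Request R1, Car 85→Request R5 = $195.
Swapping Car 27↔Car 31 (Car 27→Request R6 $31, Car 31→Request R3 $8) loses 65.

Maximum total: $212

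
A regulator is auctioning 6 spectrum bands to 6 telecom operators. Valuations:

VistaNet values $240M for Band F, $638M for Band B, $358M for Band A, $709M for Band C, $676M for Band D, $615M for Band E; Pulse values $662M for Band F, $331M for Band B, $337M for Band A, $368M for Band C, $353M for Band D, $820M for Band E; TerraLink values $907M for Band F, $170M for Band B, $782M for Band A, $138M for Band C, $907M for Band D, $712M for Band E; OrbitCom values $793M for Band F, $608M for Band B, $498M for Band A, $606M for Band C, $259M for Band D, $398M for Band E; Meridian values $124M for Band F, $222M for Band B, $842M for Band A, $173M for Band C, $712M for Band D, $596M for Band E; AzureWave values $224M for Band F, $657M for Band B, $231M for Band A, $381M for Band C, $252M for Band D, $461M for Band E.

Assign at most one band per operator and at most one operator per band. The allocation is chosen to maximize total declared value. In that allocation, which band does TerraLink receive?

Optimal: VistaNet→Band C ($709M), Pulse→Band E ($820M), TerraLink→Band D ($907M), OrbitCom→Band F ($793M), Meridian→Band A ($842M), AzureWave→Band B ($657M) — total 709+820+907+793+842+657 = $4728M.
Column-greedy (each band in turn goes to its best remaining operator) gives $3866M, worse by 862.
Next-best assignment: VistaNet→Band D, Pulse→Band E, TerraLink→Band F, OrbitCom→Band C, Meridian→Band A, AzureWave→Band B = $4508M.
Every other assignment is strictly worse.
TerraLink's own top band is Band F ($907M), but forcing TerraLink→Band F and reassigning the rest optimally gives only $4508M — worse by 220.

TerraLink receives Band D.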